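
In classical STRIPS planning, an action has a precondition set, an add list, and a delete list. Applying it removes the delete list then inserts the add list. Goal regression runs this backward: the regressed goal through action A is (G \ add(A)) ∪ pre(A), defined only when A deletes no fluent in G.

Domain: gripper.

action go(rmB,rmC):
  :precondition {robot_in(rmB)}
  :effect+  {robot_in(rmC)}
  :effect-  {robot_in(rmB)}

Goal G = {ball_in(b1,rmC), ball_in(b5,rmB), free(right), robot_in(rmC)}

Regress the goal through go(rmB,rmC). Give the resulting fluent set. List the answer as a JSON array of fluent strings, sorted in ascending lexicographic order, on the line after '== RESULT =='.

Compute (G \ add) ∪ pre:
  G ∩ del = {}  (empty — regression defined)
  G \ add = {ball_in(b1,rmC), ball_in(b5,rmB), free(right), robot_in(rmC)} \ {robot_in(rmC)} = {ball_in(b1,rmC), ball_in(b5,rmB), free(right)}
  ∪ pre   = {ball_in(b1,rmC), ball_in(b5,rmB), free(right)} ∪ {robot_in(rmB)}
          = {ball_in(b1,rmC), ball_in(b5,rmB), free(right), robot_in(rmB)}

== RESULT ==
["ball_in(b1,rmC)", "ball_in(b5,rmB)", "free(right)", "robot_in(rmB)"]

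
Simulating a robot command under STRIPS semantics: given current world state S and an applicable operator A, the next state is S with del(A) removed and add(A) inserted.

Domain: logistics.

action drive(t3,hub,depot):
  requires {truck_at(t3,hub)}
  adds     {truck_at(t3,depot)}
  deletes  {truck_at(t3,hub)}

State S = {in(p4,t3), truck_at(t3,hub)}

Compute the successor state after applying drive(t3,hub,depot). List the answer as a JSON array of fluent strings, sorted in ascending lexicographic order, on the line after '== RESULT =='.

Compute (S \ del) ∪ add:
  pre ⊆ S: {truck_at(t3,hub)} ⊆ S  — applicable
  S \ del = {in(p4,t3)}
  ∪ add   = {in(p4,t3), truck_at(t3,depot)}

== RESULT ==
["in(p4,t3)", "truck_at(t3,depot)"]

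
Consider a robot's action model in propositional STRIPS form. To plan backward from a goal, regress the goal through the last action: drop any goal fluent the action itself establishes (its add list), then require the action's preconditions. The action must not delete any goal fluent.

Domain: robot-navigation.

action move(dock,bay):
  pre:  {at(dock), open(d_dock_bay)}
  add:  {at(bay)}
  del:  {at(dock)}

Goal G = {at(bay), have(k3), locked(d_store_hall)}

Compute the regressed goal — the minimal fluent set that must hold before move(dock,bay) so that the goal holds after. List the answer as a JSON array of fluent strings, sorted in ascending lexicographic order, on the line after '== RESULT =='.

Regress:
  G ∩ del = {}  (empty — regression defined)
  G \ add = {at(bay), have(k3), locked(d_store_hall)} \ {at(bay)} = {have(k3), locked(d_store_hall)}
  ∪ pre   = {have(k3), locked(d_store_hall)} ∪ {at(dock), open(d_dock_bay)}
          = {at(dock), have(k3), locked(d_store_hall), open(d_dock_bay)}

== RESULT ==
["at(dock)", "have(k3)", "locked(d_store_hall)", "open(d_dock_bay)"]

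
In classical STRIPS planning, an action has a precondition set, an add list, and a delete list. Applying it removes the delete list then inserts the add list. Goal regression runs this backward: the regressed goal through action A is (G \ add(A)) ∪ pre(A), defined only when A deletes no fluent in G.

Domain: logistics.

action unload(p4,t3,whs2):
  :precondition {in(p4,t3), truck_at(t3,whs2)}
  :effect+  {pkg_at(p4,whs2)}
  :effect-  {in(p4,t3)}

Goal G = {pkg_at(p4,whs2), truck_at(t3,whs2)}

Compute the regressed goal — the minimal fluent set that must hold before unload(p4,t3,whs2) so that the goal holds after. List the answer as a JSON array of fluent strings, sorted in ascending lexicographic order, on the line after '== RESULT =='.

Regress:
  G ∩ del = {}  (empty — regression defined)
  G \ add = {pkg_at(p4,whs2), truck_at(t3,whs2)} \ {pkg_at(p4,whs2)} = {truck_at(t3,whs2)}
  ∪ pre   = {truck_at(t3,whs2)} ∪ {in(p4,t3), truck_at(t3,whs2)}
          = {in(p4,t3), truck_at(t3,whs2)}

== RESULT ==
["in(p4,t3)", "truck_at(t3,whs2)"]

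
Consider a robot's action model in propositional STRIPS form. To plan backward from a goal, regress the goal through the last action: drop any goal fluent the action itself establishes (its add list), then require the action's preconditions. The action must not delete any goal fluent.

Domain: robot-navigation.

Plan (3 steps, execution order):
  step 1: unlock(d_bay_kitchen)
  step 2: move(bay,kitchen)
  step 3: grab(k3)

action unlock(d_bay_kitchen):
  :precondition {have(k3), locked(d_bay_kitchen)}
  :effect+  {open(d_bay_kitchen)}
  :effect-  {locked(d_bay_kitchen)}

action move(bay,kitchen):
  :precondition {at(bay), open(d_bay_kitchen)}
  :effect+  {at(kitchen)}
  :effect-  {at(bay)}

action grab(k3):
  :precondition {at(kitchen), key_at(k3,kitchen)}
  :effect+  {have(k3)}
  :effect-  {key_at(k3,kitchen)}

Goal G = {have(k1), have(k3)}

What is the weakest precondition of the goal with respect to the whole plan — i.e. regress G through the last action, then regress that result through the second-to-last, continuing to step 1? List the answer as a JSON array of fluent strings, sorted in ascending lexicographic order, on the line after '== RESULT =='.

Regress step by step:
  through step 3 (grab(k3)): drop {have(k3)}, keep {have(k1)}, require {at(kitchen), key_at(k3,kitchen)}
    → {at(kitchen), have(k1), key_at(k3,kitchen)}
  through step 2 (move(bay,kitchen)): drop {at(kitchen)}, keep {have(k1), key_at(k3,kitchen)}, require {at(bay), open(d_bay_kitchen)}
    → {at(bay), have(k1), key_at(k3,kitchen), open(d_bay_kitchen)}
  through step 1 (unlock(d_bay_kitchen)): drop {open(d_bay_kitchen)}, keep {at(bay), have(k1), key_at(k3,kitchen)}, require {have(k3), locked(d_bay_kitchen)}
    → {at(bay), have(k1), have(k3), key_at(k3,kitchen), locked(d_bay_kitchen)}

== RESULT ==
["at(bay)", "have(k1)", "have(k3)", "key_at(k3,kitchen)", "locked(d_bay_kitchen)"]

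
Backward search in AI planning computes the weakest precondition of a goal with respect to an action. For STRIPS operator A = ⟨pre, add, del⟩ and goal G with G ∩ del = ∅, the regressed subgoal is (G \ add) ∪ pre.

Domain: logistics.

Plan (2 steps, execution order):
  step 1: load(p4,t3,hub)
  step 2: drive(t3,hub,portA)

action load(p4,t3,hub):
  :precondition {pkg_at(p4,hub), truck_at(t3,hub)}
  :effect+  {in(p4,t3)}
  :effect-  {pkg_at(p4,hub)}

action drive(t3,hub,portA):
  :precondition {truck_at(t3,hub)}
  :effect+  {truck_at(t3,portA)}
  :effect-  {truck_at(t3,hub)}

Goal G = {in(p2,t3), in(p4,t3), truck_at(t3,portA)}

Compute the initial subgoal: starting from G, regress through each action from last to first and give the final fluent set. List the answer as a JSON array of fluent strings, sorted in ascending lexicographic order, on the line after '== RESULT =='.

Regress step by step:
  through step 2 (drive(t3,hub,portA)): drop {truck_at(t3,portA)}, keep {in(p2,t3), in(p4,t3)}, require {truck_at(t3,hub)}
    → {in(p2,t3), in(p4,t3), truck_at(t3,hub)}
  through step 1 (load(p4,t3,hub)): drop {in(p4,t3)}, keep {in(p2,t3), truck_at(t3,hub)}, require {pkg_at(p4,hub), truck_at(t3,hub)}
    → {in(p2,t3), pkg_at(p4,hub), truck_at(t3,hub)}

== RESULT ==
["in(p2,t3)", "pkg_at(p4,hub)", "truck_at(t3,hub)"]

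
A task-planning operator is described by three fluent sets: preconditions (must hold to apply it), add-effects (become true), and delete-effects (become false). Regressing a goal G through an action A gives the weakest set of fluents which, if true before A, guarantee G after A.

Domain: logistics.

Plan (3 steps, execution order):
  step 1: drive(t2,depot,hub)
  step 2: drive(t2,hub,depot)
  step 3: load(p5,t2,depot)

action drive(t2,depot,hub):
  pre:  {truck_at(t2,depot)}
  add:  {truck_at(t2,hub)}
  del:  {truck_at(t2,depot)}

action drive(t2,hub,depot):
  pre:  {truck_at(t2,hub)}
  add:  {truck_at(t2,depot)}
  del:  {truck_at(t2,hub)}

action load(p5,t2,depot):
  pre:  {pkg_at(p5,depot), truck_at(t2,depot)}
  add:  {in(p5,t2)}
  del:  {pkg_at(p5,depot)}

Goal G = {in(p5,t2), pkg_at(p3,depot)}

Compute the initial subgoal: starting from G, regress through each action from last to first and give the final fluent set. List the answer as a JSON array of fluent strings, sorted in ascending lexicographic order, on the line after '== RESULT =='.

Regress step by step:
  through step 3 (load(p5,t2,depot)): drop {in(p5,t2)}, keep {pkg_at(p3,depot)}, require {pkg_at(p5,depot), truck_at(t2,depot)}
    → {pkg_at(p3,depot), pkg_at(p5,depot), truck_at(t2,depot)}
  through step 2 (drive(t2,hub,depot)): drop {truck_at(t2,depot)}, keep {pkg_at(p3,depot), pkg_at(p5,depot)}, require {truck_at(t2,hub)}
    → {pkg_at(p3,depot), pkg_at(p5,depot), truck_at(t2,hub)}
  through step 1 (drive(t2,depot,hub)): drop {truck_at(t2,hub)}, keep {pkg_at(p3,depot), pkg_at(p5,depot)}, require {truck_at(t2,depot)}
    → {pkg_at(p3,depot), pkg_at(p5,depot), truck_at(t2,depot)}

== RESULT ==
["pkg_at(p3,depot)", "pkg_at(p5,depot)", "truck_at(t2,depot)"]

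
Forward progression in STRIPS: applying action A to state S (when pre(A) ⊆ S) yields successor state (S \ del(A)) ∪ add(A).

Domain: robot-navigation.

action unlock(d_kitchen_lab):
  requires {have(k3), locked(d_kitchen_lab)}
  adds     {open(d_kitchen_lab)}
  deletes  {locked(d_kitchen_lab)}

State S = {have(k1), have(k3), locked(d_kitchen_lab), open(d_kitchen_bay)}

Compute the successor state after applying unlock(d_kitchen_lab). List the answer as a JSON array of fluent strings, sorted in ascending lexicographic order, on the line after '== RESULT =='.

Progress:
  pre ⊆ S: {have(k3), locked(d_kitchen_lab)} ⊆ S  — applicable
  S \ del = {have(k1), have(k3), open(d_kitchen_bay)}
  ∪ add   = {have(k1), have(k3), open(d_kitchen_bay), open(d_kitchen_lab)}

== RESULT ==
["have(k1)", "have(k3)", "open(d_kitchen_bay)", "open(d_kitchen_lab)"]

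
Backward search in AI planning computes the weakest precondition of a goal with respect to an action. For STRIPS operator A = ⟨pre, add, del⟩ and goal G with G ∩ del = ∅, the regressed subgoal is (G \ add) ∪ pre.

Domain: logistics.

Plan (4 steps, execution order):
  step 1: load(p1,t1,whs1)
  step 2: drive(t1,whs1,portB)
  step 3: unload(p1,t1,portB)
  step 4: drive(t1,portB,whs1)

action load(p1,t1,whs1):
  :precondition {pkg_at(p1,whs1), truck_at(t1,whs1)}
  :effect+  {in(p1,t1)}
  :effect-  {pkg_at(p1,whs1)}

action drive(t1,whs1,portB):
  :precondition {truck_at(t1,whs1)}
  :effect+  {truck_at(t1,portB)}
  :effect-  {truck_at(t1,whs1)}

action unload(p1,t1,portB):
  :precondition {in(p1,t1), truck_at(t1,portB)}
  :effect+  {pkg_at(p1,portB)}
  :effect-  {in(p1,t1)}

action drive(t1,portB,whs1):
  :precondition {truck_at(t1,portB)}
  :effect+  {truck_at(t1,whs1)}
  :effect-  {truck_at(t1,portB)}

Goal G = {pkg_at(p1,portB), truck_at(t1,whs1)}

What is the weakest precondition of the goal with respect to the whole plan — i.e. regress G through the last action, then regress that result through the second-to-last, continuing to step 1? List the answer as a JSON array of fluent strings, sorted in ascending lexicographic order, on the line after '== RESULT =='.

Work backward from the goal:
  through step 4 (drive(t1,portB,whs1)): drop {truck_at(t1,whs1)}, keep {pkg_at(p1,portB)}, require {truck_at(t1,portB)}
    → {pkg_at(p1,portB), truck_at(t1,portB)}
  through step 3 (unload(p1,t1,portB)): drop {pkg_at(p1,portB)}, keep {truck_at(t1,portB)}, require {in(p1,t1), truck_at(t1,portB)}
    → {in(p1,t1), truck_at(t1,portB)}
  through step 2 (drive(t1,whs1,portB)): drop {truck_at(t1,portB)}, keep {in(p1,t1)}, require {truck_at(t1,whs1)}
    → {in(p1,t1), truck_at(t1,whs1)}
  through step 1 (load(p1,t1,whs1)): drop {in(p1,t1)}, keep {truck_at(t1,whs1)}, require {pkg_at(p1,whs1), truck_at(t1,whs1)}
    → {pkg_at(p1,whs1), truck_at(t1,whs1)}

== RESULT ==
["pkg_at(p1,whs1)", "truck_at(t1,whs1)"]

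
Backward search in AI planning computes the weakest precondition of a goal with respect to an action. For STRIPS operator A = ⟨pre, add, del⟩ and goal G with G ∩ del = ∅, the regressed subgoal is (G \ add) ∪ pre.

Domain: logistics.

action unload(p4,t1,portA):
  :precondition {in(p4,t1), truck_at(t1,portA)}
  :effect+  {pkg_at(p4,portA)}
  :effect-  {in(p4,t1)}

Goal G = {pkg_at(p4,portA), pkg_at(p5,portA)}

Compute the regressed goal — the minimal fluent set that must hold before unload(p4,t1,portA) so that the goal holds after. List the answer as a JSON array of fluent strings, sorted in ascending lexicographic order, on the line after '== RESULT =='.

Compute (G \ add) ∪ pre:
  G ∩ del = {}  (empty — regression defined)
  G \ add = {pkg_at(p4,portA), pkg_at(p5,portA)} \ {pkg_at(p4,portA)} = {pkg_at(p5,portA)}
  ∪ pre   = {pkg_at(p5,portA)} ∪ {in(p4,t1), truck_at(t1,portA)}
          = {in(p4,t1), pkg_at(p5,portA), truck_at(t1,portA)}

== RESULT ==
["in(p4,t1)", "pkg_at(p5,portA)", "truck_at(t1,portA)"]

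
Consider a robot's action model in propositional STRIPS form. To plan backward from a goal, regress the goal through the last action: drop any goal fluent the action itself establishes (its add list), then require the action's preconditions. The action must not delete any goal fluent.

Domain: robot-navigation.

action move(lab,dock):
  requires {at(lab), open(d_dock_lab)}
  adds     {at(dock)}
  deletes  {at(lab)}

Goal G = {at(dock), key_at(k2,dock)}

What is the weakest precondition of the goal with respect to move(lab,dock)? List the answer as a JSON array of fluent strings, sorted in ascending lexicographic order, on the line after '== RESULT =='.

Compute (G \ add) ∪ pre:
  G ∩ del = {}  (empty — regression defined)
  G \ add = {at(dock), key_at(k2,dock)} \ {at(dock)} = {key_at(k2,dock)}
  ∪ pre   = {key_at(k2,dock)} ∪ {at(lab), open(d_dock_lab)}
          = {at(lab), key_at(k2,dock), open(d_dock_lab)}

== RESULT ==
["at(lab)", "key_at(k2,dock)", "open(d_dock_lab)"]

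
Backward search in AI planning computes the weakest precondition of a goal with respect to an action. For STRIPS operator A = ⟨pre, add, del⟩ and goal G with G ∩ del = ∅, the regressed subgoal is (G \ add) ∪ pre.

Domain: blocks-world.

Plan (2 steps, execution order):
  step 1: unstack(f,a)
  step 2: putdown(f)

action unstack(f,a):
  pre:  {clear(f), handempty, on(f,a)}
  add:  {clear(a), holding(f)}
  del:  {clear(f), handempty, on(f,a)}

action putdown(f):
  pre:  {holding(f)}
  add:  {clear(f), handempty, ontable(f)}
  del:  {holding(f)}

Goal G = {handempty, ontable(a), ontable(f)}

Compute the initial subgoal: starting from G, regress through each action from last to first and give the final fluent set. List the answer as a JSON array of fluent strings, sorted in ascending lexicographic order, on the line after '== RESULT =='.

Work backward from the goal:
  through step 2 (putdown(f)): drop {handempty, ontable(f)}, keep {ontable(a)}, require {holding(f)}
    → {holding(f), ontable(a)}
  through step 1 (unstack(f,a)): drop {holding(f)}, keep {ontable(a)}, require {clear(f), handempty, on(f,a)}
    → {clear(f), handempty, on(f,a), ontable(a)}

== RESULT ==
["clear(f)", "handempty", "on(f,a)", "ontable(a)"]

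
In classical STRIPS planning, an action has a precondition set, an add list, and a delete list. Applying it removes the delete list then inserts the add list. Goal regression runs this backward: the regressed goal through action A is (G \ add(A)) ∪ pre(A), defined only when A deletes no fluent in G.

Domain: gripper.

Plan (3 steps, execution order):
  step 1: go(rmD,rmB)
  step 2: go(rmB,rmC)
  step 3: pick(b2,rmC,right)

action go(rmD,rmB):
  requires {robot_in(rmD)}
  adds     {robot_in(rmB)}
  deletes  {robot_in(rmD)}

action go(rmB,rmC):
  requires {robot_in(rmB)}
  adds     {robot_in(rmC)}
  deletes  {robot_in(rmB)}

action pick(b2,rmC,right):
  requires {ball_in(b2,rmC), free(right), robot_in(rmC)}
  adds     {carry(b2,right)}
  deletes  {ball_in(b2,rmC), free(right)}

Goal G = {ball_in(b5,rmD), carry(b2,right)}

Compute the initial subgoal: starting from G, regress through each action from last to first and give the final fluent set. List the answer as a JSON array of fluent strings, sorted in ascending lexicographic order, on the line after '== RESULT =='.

Regress step by step:
  through step 3 (pick(b2,rmC,right)): drop {carry(b2,right)}, keep {ball_in(b5,rmD)}, require {ball_in(b2,rmC), free(right), robot_in(rmC)}
    → {ball_in(b2,rmC), ball_in(b5,rmD), free(right), robot_in(rmC)}
  through step 2 (go(rmB,rmC)): drop {robot_in(rmC)}, keep {ball_in(b2,rmC), ball_in(b5,rmD), free(right)}, require {robot_in(rmB)}
    → {ball_in(b2,rmC), ball_in(b5,rmD), free(right), robot_in(rmB)}
  through step 1 (go(rmD,rmB)): drop {robot_in(rmB)}, keep {ball_in(b2,rmC), ball_in(b5,rmD), free(right)}, require {robot_in(rmD)}
    → {ball_in(b2,rmC), ball_in(b5,rmD), free(right), robot_in(rmD)}

== RESULT ==
["ball_in(b2,rmC)", "ball_in(b5,rmD)", "free(right)", "robot_in(rmD)"]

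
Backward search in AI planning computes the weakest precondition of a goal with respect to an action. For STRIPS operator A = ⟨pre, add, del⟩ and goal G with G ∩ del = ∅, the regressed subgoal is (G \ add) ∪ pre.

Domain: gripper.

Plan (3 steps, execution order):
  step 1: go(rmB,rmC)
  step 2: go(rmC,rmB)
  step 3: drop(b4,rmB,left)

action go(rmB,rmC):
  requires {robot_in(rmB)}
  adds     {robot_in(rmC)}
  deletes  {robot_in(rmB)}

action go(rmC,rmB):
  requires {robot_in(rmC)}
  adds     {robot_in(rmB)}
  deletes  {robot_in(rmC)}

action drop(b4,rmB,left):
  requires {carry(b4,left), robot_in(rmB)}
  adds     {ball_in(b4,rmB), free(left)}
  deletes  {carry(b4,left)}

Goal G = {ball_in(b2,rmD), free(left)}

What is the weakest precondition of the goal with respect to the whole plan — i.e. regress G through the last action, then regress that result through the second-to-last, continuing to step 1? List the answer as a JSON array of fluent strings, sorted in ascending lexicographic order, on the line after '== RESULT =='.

Work backward from the goal:
  through step 3 (drop(b4,rmB,left)): drop {free(left)}, keep {ball_in(b2,rmD)}, require {carry(b4,left), robot_in(rmB)}
    → {ball_in(b2,rmD), carry(b4,left), robot_in(rmB)}
  through step 2 (go(rmC,rmB)): drop {robot_in(rmB)}, keep {ball_in(b2,rmD), carry(b4,left)}, require {robot_in(rmC)}
    → {ball_in(b2,rmD), carry(b4,left), robot_in(rmC)}
  through step 1 (go(rmB,rmC)): drop {robot_in(rmC)}, keep {ball_in(b2,rmD), carry(b4,left)}, require {robot_in(rmB)}
    → {ball_in(b2,rmD), carry(b4,left), robot_in(rmB)}

== RESULT ==
["ball_in(b2,rmD)", "carry(b4,left)", "robot_in(rmB)"]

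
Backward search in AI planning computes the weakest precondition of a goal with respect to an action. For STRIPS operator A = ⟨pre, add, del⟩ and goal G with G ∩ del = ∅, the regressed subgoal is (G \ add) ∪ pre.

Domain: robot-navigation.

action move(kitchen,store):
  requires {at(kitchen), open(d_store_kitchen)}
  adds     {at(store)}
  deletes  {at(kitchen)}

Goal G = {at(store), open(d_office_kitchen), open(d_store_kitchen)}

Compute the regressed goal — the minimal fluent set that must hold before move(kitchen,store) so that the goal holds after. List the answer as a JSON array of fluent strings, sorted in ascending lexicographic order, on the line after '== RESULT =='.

Compute (G \ add) ∪ pre:
  G ∩ del = {}  (empty — regression defined)
  G \ add = {at(store), open(d_office_kitchen), open(d_store_kitchen)} \ {at(store)} = {open(d_office_kitchen), open(d_store_kitchen)}
  ∪ pre   = {open(d_office_kitchen), open(d_store_kitchen)} ∪ {at(kitchen), open(d_store_kitchen)}
          = {at(kitchen), open(d_office_kitchen), open(d_store_kitchen)}

== RESULT ==
["at(kitchen)", "open(d_office_kitchen)", "open(d_store_kitchen)"]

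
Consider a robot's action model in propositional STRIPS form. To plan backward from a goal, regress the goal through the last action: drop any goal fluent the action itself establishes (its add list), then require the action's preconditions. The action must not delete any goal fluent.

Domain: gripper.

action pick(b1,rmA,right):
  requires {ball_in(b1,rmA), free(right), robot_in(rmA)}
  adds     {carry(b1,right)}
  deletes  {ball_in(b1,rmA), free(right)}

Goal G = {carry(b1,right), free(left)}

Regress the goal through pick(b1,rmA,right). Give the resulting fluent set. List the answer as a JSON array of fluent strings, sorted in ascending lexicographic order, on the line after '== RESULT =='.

Regress:
  G ∩ del = {}  (empty — regression defined)
  G \ add = {carry(b1,right), free(left)} \ {carry(b1,right)} = {free(left)}
  ∪ pre   = {free(left)} ∪ {ball_in(b1,rmA), free(right), robot_in(rmA)}
          = {ball_in(b1,rmA), free(left), free(right), robot_in(rmA)}

== RESULT ==
["ball_in(b1,rmA)", "free(left)", "free(right)", "robot_in(rmA)"]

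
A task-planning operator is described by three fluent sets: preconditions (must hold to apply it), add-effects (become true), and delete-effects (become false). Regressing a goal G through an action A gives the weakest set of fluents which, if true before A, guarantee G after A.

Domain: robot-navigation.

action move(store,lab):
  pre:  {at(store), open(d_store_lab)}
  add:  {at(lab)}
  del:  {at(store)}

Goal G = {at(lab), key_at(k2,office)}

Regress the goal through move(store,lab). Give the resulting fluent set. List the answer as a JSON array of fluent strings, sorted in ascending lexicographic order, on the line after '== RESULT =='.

Compute (G \ add) ∪ pre:
  G ∩ del = {}  (empty — regression defined)
  G \ add = {at(lab), key_at(k2,office)} \ {at(lab)} = {key_at(k2,office)}
  ∪ pre   = {key_at(k2,office)} ∪ {at(store), open(d_store_lab)}
          = {at(store), key_at(k2,office), open(d_store_lab)}

== RESULT ==
["at(store)", "key_at(k2,office)", "open(d_store_lab)"]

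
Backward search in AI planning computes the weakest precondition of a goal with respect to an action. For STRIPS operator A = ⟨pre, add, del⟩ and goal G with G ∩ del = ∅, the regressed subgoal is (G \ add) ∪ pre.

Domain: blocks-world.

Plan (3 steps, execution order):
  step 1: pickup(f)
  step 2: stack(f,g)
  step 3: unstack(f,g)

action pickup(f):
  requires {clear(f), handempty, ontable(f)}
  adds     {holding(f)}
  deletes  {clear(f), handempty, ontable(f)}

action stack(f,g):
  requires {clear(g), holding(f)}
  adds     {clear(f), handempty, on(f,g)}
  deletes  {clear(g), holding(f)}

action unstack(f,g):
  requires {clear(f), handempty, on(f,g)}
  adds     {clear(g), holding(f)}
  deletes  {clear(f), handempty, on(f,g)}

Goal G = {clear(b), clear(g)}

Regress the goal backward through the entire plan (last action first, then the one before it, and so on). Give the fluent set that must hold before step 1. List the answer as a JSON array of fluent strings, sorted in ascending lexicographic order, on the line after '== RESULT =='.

Work backward from the goal:
  through step 3 (unstack(f,g)): drop {clear(g)}, keep {clear(b)}, require {clear(f), handempty, on(f,g)}
    → {clear(b), clear(f), handempty, on(f,g)}
  through step 2 (stack(f,g)): drop {clear(f), handempty, on(f,g)}, keep {clear(b)}, require {clear(g), holding(f)}
    → {clear(b), clear(g), holding(f)}
  through step 1 (pickup(f)): drop {holding(f)}, keep {clear(b), clear(g)}, require {clear(f), handempty, ontable(f)}
    → {clear(b), clear(f), clear(g), handempty, ontable(f)}

== RESULT ==
["clear(b)", "clear(f)", "clear(g)", "handempty", "ontable(f)"]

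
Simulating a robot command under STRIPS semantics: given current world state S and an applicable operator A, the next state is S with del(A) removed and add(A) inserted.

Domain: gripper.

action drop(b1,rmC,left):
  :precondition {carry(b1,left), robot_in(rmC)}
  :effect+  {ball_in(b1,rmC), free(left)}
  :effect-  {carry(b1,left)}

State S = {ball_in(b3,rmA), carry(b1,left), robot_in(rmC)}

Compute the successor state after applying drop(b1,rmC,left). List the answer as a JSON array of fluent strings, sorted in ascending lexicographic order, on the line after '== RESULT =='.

Progress:
  pre ⊆ S: {carry(b1,left), robot_in(rmC)} ⊆ S  — applicable
  S \ del = {ball_in(b3,rmA), robot_in(rmC)}
  ∪ add   = {ball_in(b1,rmC), ball_in(b3,rmA), free(left), robot_in(rmC)}

== RESULT ==
["ball_in(b1,rmC)", "ball_in(b3,rmA)", "free(left)", "robot_in(rmC)"]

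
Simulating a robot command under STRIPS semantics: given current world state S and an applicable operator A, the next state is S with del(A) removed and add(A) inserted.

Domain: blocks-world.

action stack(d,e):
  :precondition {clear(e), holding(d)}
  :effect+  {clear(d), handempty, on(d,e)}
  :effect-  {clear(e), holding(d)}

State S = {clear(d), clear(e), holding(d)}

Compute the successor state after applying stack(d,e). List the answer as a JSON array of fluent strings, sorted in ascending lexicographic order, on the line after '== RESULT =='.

Progress:
  pre ⊆ S: {clear(e), holding(d)} ⊆ S  — applicable
  S \ del = {clear(d)}
  ∪ add   = {clear(d), handempty, on(d,e)}

== RESULT ==
["clear(d)", "handempty", "on(d,e)"]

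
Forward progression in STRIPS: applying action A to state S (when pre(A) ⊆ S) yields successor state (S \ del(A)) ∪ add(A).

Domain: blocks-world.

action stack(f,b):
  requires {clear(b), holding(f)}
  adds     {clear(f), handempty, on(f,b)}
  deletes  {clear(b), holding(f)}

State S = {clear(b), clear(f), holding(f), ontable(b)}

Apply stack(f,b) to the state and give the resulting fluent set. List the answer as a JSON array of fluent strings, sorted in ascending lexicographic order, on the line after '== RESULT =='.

Progress:
  pre ⊆ S: {clear(b), holding(f)} ⊆ S  — applicable
  S \ del = {clear(f), ontable(b)}
  ∪ add   = {clear(f), handempty, on(f,b), ontable(b)}

== RESULT ==
["clear(f)", "handempty", "on(f,b)", "ontable(b)"]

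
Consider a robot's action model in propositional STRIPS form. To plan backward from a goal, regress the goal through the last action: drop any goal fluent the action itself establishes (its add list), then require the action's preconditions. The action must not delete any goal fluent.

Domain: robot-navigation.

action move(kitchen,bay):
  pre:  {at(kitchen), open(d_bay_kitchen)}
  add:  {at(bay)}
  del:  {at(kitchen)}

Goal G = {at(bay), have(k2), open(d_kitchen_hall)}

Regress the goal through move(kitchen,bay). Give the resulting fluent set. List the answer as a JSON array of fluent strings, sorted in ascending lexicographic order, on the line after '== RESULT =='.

Compute (G \ add) ∪ pre:
  G ∩ del = {}  (empty — regression defined)
  G \ add = {at(bay), have(k2), open(d_kitchen_hall)} \ {at(bay)} = {have(k2), open(d_kitchen_hall)}
  ∪ pre   = {have(k2), open(d_kitchen_hall)} ∪ {at(kitchen), open(d_bay_kitchen)}
          = {at(kitchen), have(k2), open(d_bay_kitchen), open(d_kitchen_hall)}

== RESULT ==
["at(kitchen)", "have(k2)", "open(d_bay_kitchen)", "open(d_kitchen_hall)"]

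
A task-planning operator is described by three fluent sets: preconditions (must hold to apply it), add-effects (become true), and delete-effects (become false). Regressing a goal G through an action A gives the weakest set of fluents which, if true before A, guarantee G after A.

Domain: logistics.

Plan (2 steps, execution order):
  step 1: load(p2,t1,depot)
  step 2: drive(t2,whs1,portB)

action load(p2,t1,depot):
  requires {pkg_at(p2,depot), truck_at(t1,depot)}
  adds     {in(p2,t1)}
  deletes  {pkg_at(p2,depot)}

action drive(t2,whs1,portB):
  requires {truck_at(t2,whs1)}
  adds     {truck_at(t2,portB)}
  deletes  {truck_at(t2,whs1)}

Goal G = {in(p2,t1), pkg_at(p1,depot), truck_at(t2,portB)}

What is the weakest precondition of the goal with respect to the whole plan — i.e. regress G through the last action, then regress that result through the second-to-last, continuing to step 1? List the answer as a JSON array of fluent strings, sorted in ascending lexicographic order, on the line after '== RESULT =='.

Regress step by step:
  through step 2 (drive(t2,whs1,portB)): drop {truck_at(t2,portB)}, keep {in(p2,t1), pkg_at(p1,depot)}, require {truck_at(t2,whs1)}
    → {in(p2,t1), pkg_at(p1,depot), truck_at(t2,whs1)}
  through step 1 (load(p2,t1,depot)): drop {in(p2,t1)}, keep {pkg_at(p1,depot), truck_at(t2,whs1)}, require {pkg_at(p2,depot), truck_at(t1,depot)}
    → {pkg_at(p1,depot), pkg_at(p2,depot), truck_at(t1,depot), truck_at(t2,whs1)}

== RESULT ==
["pkg_at(p1,depot)", "pkg_at(p2,depot)", "truck_at(t1,depot)", "truck_at(t2,whs1)"]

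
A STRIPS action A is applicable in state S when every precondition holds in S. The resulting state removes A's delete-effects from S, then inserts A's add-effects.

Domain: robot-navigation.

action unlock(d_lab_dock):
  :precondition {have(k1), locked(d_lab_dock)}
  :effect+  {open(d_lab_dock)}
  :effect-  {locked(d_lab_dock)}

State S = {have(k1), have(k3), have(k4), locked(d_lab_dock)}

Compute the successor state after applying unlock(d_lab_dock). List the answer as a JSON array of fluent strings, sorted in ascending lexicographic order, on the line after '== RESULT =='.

Compute (S \ del) ∪ add:
  pre ⊆ S: {have(k1), locked(d_lab_dock)} ⊆ S  — applicable
  S \ del = {have(k1), have(k3), have(k4)}
  ∪ add   = {have(k1), have(k3), have(k4), open(d_lab_dock)}

== RESULT ==
["have(k1)", "have(k3)", "have(k4)", "open(d_lab_dock)"]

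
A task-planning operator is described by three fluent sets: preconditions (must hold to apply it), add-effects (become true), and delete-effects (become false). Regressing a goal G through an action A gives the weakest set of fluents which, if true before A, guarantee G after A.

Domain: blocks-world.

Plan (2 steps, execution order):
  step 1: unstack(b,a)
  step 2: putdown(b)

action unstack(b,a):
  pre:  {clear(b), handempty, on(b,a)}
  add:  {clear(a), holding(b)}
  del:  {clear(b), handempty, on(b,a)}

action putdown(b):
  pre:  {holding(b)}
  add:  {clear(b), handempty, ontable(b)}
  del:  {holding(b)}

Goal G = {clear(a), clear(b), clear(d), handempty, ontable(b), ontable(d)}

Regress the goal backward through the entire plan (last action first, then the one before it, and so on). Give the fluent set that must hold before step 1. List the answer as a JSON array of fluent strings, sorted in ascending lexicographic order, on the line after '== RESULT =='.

Work backward from the goal:
  through step 2 (putdown(b)): drop {clear(b), handempty, ontable(b)}, keep {clear(a), clear(d), ontable(d)}, require {holding(b)}
    → {clear(a), clear(d), holding(b), ontable(d)}
  through step 1 (unstack(b,a)): drop {clear(a), holding(b)}, keep {clear(d), ontable(d)}, require {clear(b), handempty, on(b,a)}
    → {clear(b), clear(d), handempty, on(b,a), ontable(d)}

== RESULT ==
["clear(b)", "clear(d)", "handempty", "on(b,a)", "ontable(d)"]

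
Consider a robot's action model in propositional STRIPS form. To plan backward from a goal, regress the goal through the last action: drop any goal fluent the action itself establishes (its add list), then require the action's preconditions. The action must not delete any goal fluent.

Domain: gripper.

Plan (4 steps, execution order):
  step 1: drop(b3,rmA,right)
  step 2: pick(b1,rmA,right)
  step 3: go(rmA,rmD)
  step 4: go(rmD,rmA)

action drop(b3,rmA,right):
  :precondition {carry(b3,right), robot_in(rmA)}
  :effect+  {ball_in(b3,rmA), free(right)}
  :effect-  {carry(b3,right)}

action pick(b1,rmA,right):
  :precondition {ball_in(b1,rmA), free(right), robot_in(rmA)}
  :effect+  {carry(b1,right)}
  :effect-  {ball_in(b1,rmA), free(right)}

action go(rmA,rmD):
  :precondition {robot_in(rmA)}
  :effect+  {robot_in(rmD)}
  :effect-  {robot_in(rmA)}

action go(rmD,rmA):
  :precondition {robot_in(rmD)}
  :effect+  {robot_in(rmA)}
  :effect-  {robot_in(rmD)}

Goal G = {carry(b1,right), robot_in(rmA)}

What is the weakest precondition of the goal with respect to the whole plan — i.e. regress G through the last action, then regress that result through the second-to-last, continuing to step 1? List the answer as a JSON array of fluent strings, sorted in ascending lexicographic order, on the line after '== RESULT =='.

Work backward from the goal:
  through step 4 (go(rmD,rmA)): drop {robot_in(rmA)}, keep {carry(b1,right)}, require {robot_in(rmD)}
    → {carry(b1,right), robot_in(rmD)}
  through step 3 (go(rmA,rmD)): drop {robot_in(rmD)}, keep {carry(b1,right)}, require {robot_in(rmA)}
    → {carry(b1,right), robot_in(rmA)}
  through step 2 (pick(b1,rmA,right)): drop {carry(b1,right)}, keep {robot_in(rmA)}, require {ball_in(b1,rmA), free(right), robot_in(rmA)}
    → {ball_in(b1,rmA), free(right), robot_in(rmA)}
  through step 1 (drop(b3,rmA,right)): drop {free(right)}, keep {ball_in(b1,rmA), robot_in(rmA)}, require {carry(b3,right), robot_in(rmA)}
    → {ball_in(b1,rmA), carry(b3,right), robot_in(rmA)}

== RESULT ==
["ball_in(b1,rmA)", "carry(b3,right)", "robot_in(rmA)"]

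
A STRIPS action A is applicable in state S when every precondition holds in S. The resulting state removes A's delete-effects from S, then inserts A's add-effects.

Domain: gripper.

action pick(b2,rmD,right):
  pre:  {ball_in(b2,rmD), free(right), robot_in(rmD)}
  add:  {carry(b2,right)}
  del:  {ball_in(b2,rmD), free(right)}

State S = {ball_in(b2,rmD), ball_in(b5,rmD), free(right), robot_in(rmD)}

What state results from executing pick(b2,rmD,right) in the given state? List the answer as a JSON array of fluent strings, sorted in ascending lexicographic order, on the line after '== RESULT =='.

Progress:
  pre ⊆ S: {ball_in(b2,rmD), free(right), robot_in(rmD)} ⊆ S  — applicable
  S \ del = {ball_in(b5,rmD), robot_in(rmD)}
  ∪ add   = {ball_in(b5,rmD), carry(b2,right), robot_in(rmD)}

== RESULT ==
["ball_in(b5,rmD)", "carry(b2,right)", "robot_in(rmD)"]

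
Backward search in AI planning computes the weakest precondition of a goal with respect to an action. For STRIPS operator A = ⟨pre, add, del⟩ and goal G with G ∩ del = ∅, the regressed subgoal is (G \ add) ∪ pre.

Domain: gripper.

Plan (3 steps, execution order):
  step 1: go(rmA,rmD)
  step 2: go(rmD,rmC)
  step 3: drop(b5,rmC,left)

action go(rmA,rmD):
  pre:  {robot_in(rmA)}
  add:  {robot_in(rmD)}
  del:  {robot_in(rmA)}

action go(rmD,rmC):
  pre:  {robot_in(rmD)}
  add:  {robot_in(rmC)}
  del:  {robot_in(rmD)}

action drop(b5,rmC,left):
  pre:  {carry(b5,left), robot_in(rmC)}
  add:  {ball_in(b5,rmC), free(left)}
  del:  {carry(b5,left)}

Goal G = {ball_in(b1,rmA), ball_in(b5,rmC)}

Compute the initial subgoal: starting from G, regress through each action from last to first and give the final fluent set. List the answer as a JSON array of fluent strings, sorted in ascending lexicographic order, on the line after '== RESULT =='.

Regress step by step:
  through step 3 (drop(b5,rmC,left)): drop {ball_in(b5,rmC)}, keep {ball_in(b1,rmA)}, require {carry(b5,left), robot_in(rmC)}
    → {ball_in(b1,rmA), carry(b5,left), robot_in(rmC)}
  through step 2 (go(rmD,rmC)): drop {robot_in(rmC)}, keep {ball_in(b1,rmA), carry(b5,left)}, require {robot_in(rmD)}
    → {ball_in(b1,rmA), carry(b5,left), robot_in(rmD)}
  through step 1 (go(rmA,rmD)): drop {robot_in(rmD)}, keep {ball_in(b1,rmA), carry(b5,left)}, require {robot_in(rmA)}
    → {ball_in(b1,rmA), carry(b5,left), robot_in(rmA)}

== RESULT ==
["ball_in(b1,rmA)", "carry(b5,left)", "robot_in(rmA)"]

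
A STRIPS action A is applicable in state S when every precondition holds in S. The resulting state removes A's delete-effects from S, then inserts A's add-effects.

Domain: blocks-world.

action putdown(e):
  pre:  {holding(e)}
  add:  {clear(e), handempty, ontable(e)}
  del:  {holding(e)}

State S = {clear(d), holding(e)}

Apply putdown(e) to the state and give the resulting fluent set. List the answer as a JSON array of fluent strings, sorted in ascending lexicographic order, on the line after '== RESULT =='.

Progress:
  pre ⊆ S: {holding(e)} ⊆ S  — applicable
  S \ del = {clear(d)}
  ∪ add   = {clear(d), clear(e), handempty, ontable(e)}

== RESULT ==
["clear(d)", "clear(e)", "handempty", "ontable(e)"]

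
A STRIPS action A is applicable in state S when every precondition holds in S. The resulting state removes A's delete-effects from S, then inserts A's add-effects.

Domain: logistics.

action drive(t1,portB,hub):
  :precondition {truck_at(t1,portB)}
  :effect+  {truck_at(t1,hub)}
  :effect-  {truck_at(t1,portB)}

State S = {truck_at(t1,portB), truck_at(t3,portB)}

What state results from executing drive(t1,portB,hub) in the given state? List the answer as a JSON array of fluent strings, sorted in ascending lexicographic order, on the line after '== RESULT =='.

Compute (S \ del) ∪ add:
  pre ⊆ S: {truck_at(t1,portB)} ⊆ S  — applicable
  S \ del = {truck_at(t3,portB)}
  ∪ add   = {truck_at(t1,hub), truck_at(t3,portB)}

== RESULT ==
["truck_at(t1,hub)", "truck_at(t3,portB)"]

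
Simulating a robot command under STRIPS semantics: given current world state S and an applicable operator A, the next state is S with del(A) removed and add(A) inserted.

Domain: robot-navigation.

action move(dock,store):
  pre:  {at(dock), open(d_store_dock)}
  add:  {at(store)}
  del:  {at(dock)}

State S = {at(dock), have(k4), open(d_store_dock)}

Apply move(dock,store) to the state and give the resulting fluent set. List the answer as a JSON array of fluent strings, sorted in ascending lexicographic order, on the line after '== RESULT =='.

Progress:
  pre ⊆ S: {at(dock), open(d_store_dock)} ⊆ S  — applicable
  S \ del = {have(k4), open(d_store_dock)}
  ∪ add   = {at(store), have(k4), open(d_store_dock)}

== RESULT ==
["at(store)", "have(k4)", "open(d_store_dock)"]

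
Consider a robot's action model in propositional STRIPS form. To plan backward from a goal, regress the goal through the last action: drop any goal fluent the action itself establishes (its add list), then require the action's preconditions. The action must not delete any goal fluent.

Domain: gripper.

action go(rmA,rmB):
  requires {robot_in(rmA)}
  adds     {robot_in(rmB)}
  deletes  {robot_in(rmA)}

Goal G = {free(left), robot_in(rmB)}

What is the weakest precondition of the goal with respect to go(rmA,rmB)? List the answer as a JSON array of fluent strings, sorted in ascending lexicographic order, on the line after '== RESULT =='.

Compute (G \ add) ∪ pre:
  G ∩ del = {}  (empty — regression defined)
  G \ add = {free(left), robot_in(rmB)} \ {robot_in(rmB)} = {free(left)}
  ∪ pre   = {free(left)} ∪ {robot_in(rmA)}
          = {free(left), robot_in(rmA)}

== RESULT ==
["free(left)", "robot_in(rmA)"]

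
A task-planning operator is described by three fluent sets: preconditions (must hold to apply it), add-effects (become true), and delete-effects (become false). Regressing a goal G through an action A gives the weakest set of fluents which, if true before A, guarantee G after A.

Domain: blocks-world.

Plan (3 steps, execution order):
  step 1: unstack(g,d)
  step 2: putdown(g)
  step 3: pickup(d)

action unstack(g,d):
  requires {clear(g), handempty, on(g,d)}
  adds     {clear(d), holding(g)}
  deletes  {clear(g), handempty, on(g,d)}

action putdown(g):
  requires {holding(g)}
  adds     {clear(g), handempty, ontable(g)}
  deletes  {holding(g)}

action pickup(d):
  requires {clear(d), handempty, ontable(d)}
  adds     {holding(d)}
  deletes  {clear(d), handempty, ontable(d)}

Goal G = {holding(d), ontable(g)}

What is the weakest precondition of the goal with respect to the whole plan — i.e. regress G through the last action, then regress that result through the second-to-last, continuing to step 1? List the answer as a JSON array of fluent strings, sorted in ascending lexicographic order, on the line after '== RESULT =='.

Regress step by step:
  through step 3 (pickup(d)): drop {holding(d)}, keep {ontable(g)}, require {clear(d), handempty, ontable(d)}
    → {clear(d), handempty, ontable(d), ontable(g)}
  through step 2 (putdown(g)): drop {handempty, ontable(g)}, keep {clear(d), ontable(d)}, require {holding(g)}
    → {clear(d), holding(g), ontable(d)}
  through step 1 (unstack(g,d)): drop {clear(d), holding(g)}, keep {ontable(d)}, require {clear(g), handempty, on(g,d)}
    → {clear(g), handempty, on(g,d), ontable(d)}

== RESULT ==
["clear(g)", "handempty", "on(g,d)", "ontable(d)"]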